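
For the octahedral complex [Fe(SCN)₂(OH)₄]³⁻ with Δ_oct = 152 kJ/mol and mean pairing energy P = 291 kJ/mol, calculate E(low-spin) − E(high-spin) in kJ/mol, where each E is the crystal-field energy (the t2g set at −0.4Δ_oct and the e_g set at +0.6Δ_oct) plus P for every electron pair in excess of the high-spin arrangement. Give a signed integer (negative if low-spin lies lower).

278

Ligand charges: 2×(-1) from SCN⁻ and 4×(-1) from OH⁻ sum to -6; with overall charge -3, Fe is +3.
Group 8 minus oxidation state +3 gives a d⁵ configuration for Fe³⁺.
High-spin d⁵ fills as t2g^3 e_g^2 with CFSE 3(−0.4) + 2(+0.6) = 0.0Δ_oct = 0 kJ/mol.
Low-spin t2g^5 e_g^0 gives -2.0Δ_oct = -304 kJ/mol, but forming 2 extra pairs costs 2P = 582 kJ/mol, so E(LS) = -304 + 582 = 278 kJ/mol.
Thus E(LS) − E(HS) = 278 kJ/mol.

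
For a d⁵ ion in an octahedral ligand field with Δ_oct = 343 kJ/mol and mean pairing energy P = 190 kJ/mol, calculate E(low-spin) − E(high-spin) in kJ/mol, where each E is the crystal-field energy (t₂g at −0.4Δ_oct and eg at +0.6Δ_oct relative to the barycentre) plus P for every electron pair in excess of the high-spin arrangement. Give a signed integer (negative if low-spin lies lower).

High-spin: t₂g³ eg², CFSE = 0.0Δ_oct = 0 kJ/mol.
For low-spin the configuration is t₂g⁵ eg⁰: orbital energy -2.0 × 343 = -686 kJ/mol, and 2 additional pairs relative to high-spin add 380 kJ/mol, giving -306 kJ/mol.
Thus E(LS) − E(HS) = -306 kJ/mol.

-306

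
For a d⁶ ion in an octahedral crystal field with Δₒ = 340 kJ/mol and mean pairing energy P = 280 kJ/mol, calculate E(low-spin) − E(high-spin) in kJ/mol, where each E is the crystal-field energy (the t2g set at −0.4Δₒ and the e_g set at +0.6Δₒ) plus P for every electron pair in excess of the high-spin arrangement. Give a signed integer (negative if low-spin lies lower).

In the high-spin limit (t2g^4 e_g^2) the orbital term is -0.4Δₒ = -136 kJ/mol, with no excess pairing.
Low-spin: t2g^6 e_g^0, orbital CFSE = -2.4Δₒ = -816 kJ/mol; plus 2 excess pairs × P = +560 kJ/mol; total -256 kJ/mol.
The difference is -256 − (-136) = -120 kJ/mol, so low-spin lies lower.

-120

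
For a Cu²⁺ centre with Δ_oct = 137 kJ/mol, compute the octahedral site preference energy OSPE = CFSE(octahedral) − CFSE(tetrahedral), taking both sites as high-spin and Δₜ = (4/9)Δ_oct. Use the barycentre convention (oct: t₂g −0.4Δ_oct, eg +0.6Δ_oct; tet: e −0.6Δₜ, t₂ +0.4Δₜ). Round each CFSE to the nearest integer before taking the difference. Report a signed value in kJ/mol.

Cu²⁺: group 11, so d-count = 11 − 2 = 9.
In an octahedral site d⁹ (HS) is t₂g⁶ eg³, giving CFSE(oct) = -0.6Δ_oct = -82 kJ/mol.
Tetrahedral e⁴ t₂⁵ gives -0.4Δₜ = -0.4 × (4/9) × 137 = -24 kJ/mol.
OSPE = -82 − (-24) = -58 kJ/mol.

-58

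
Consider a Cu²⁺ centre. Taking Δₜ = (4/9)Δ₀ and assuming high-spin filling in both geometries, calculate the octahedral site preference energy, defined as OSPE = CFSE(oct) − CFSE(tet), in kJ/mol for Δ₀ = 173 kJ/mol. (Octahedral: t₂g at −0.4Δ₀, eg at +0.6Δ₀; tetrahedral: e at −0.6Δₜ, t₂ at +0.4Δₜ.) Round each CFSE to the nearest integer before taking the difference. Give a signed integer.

Group 11 minus oxidation state +2 gives a d⁹ configuration for Cu²⁺.
In an octahedral site d⁹ (HS) is t2g^6 e_g^3, giving CFSE(oct) = -0.6Δ₀ = -104 kJ/mol.
Tetrahedral e^4 t2^5 gives -0.4Δₜ = -0.4 × (4/9) × 173 = -31 kJ/mol.
OSPE = CFSE(oct) − CFSE(tet) = -104 − (-31) = -73 kJ/mol.

-73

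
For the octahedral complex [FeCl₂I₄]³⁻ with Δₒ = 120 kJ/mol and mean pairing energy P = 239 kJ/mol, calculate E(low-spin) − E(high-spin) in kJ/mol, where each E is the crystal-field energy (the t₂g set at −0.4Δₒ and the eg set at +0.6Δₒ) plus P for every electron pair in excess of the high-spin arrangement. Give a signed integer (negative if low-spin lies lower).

238

Ligand charges: 2×(-1) from Cl⁻ and 4×(-1) from I⁻ sum to -6; with overall charge -3, Fe is +3.
Fe is in group 8, so Fe³⁺ is d⁵ (8 − 3 = 5).
High-spin d⁵ fills as t₂g³ eg² with CFSE 3(−0.4) + 2(+0.6) = 0.0Δₒ = 0 kJ/mol.
For low-spin the configuration is t₂g⁵ eg⁰: orbital energy -2.0 × 120 = -240 kJ/mol, and 2 additional pairs relative to high-spin add 478 kJ/mol, giving 238 kJ/mol.
The difference is 238 − (0) = 238 kJ/mol, so high-spin lies lower.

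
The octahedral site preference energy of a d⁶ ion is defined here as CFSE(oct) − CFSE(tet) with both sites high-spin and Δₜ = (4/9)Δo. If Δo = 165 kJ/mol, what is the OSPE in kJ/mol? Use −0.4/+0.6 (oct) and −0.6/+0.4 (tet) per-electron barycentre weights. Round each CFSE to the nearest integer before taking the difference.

Octahedral (high-spin): t2g^4 e_g^2, CFSE = 4(−0.4) + 2(+0.6) = -0.4Δo = -0.4 × 165 = -66 kJ/mol.
Tetrahedral e^3 t2^3 gives -0.6Δₜ = -0.6 × (4/9) × 165 = -44 kJ/mol.
Subtracting, OSPE = -66 − (-44) = -22 kJ/mol.

-22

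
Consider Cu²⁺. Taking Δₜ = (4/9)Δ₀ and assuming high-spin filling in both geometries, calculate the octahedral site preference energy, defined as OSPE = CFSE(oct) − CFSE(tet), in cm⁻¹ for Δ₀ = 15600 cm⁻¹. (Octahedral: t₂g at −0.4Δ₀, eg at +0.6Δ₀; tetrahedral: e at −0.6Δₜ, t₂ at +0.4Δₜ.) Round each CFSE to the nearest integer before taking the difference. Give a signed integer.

Cu is in group 11, so Cu²⁺ is d⁹ (11 − 2 = 9).
Octahedral high-spin t2g^6 e_g^3: CFSE = -0.6 × 15600 = -9360 cm⁻¹.
In a tetrahedral site the filling is e^4 t2^5: CFSE(tet) = -0.4Δₜ = -0.4 × (4/9)(15600) = -2773 cm⁻¹.
OSPE = -9360 − (-2773) = -6587 cm⁻¹.

-6587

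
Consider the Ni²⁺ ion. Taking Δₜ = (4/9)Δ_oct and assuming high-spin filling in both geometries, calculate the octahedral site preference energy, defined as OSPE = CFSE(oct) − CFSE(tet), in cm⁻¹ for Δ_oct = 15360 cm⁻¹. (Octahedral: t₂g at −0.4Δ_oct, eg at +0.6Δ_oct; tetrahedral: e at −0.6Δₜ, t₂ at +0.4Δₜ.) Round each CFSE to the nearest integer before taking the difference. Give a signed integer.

Ni is in group 10, so Ni²⁺ is d⁸ (10 − 2 = 8).
In an octahedral site d⁸ (HS) is t₂g⁶ eg², giving CFSE(oct) = -1.2Δ_oct = -18432 cm⁻¹.
In a tetrahedral site the filling is e⁴ t₂⁴: CFSE(tet) = -0.8Δₜ = -0.8 × (4/9)(15360) = -5461 cm⁻¹.
OSPE = -18432 − (-5461) = -12971 cm⁻¹.

-12971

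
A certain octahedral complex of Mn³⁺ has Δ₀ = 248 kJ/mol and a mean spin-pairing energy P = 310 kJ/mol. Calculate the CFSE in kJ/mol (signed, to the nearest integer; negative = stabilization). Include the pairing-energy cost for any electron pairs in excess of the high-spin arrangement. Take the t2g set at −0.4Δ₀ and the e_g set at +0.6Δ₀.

-149

Mn sits in group 7; removing 3 electrons leaves Mn³⁺ with 7 − 3 = 4 d electrons.
Δ₀ < P, so pairing is avoided: the ground state is high-spin.
Configuration: t2g^3 e_g^1.
Orbital CFSE = -0.6Δ₀ = -0.6 × 248 = -149 kJ/mol.
High-spin has no excess pairs, so no pairing correction applies.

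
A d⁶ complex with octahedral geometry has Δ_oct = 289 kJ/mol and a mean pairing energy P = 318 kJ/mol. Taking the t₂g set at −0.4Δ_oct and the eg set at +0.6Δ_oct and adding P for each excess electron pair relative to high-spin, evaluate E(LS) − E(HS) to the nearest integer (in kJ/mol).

58

High-spin: t₂g⁴ eg², CFSE = -0.4Δ_oct = -116 kJ/mol.
Low-spin t₂g⁶ eg⁰ gives -2.4Δ_oct = -694 kJ/mol, but forming 2 extra pairs costs 2P = 636 kJ/mol, so E(LS) = -694 + 636 = -58 kJ/mol.
Thus E(LS) − E(HS) = 58 kJ/mol.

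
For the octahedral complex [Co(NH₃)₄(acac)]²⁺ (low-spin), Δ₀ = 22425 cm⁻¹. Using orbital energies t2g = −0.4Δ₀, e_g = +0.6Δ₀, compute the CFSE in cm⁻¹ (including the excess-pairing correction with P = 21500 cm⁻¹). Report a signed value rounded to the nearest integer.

Ligand charges: 4×(+0) from NH₃ and 1×(-1) from acac⁻ sum to -1; with overall charge +2, Co is +3.
Group 9 minus oxidation state +3 gives a d⁶ configuration for Co³⁺.
Configuration: t2g^6 e_g^0.
Orbital CFSE = 6(-0.4) + 0(0.6) = -2.4Δ₀ = -2.4 × 22425 = -53820 cm⁻¹.
High-spin d⁶ would be t2g^4 e_g^2 with 1 pair; low-spin has 3, so 2 excess pairs cost +2P = +43000 cm⁻¹.
Net CFSE = -53820 + 43000 = -10820 cm⁻¹.

-10820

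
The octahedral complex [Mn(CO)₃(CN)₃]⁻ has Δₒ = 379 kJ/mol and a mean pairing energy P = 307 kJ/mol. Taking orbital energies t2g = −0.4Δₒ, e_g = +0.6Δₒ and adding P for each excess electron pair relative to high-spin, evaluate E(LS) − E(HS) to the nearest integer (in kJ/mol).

Ligand charges: 3×(+0) from CO and 3×(-1) from CN⁻ sum to -3; with overall charge -1, Mn is +2.
Mn is in group 7, so Mn²⁺ is d⁵ (7 − 2 = 5).
In the high-spin limit (t2g^3 e_g^2) the orbital term is 0.0Δₒ = 0 kJ/mol, with no excess pairing.
Low-spin: t2g^5 e_g^0, orbital CFSE = -2.0Δₒ = -758 kJ/mol; plus 2 excess pairs × P = +614 kJ/mol; total -144 kJ/mol.
E(LS) − E(HS) = -144 − (0) = -144 kJ/mol.

-144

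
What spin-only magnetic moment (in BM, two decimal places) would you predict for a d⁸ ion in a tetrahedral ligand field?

Tetrahedral fields are weak (Δₜ ≈ 4/9 Δₒ), so electrons fill high-spin.
Configuration: e^4 t2^4 → 2 unpaired electrons.
μ(spin-only) = √[2(2+2)] = √8 ≈ 2.83 BM.

2.83 BM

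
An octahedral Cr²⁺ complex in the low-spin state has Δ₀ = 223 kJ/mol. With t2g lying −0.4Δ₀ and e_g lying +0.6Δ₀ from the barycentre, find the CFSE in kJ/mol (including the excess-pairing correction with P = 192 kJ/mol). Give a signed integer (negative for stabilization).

Cr sits in group 6; removing 2 electrons leaves Cr²⁺ with 6 − 2 = 4 d electrons.
The d⁴ electrons fill as t2g^4 e_g^0.
CFSE(orbital) = 4×(-0.4Δ₀) + 0×(0.6Δ₀) = -1.6Δ₀; with Δ₀ = 223 kJ/mol that is -357 kJ/mol.
High-spin d⁴ would be t2g^3 e_g^1 with 0 pairs; low-spin has 1, so 1 excess pair costs +1P = +192 kJ/mol.
Combining: -357 + 192 = -165 kJ/mol.

-165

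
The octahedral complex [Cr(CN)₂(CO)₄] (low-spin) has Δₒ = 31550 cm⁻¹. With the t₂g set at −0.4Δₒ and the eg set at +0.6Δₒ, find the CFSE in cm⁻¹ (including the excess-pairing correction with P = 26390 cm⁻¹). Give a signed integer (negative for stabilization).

-24090

Ligand charges: 2×(-1) from CN⁻ and 4×(+0) from CO sum to -2; with overall charge +0, Cr is +2.
Cr²⁺: group 6, so d-count = 6 − 2 = 4.
Electron filling gives t₂g⁴ eg⁰.
Orbital CFSE = 4(-0.4) + 0(0.6) = -1.6Δₒ = -1.6 × 31550 = -50480 cm⁻¹.
High-spin d⁴ would be t₂g³ eg¹ with 0 pairs; low-spin has 1, so 1 excess pair costs +1P = +26390 cm⁻¹.
Overall CFSE = -50480 + 26390 = -24090 cm⁻¹.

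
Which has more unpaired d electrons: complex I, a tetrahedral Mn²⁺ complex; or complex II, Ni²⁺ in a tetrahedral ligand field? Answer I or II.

I

I: Group 7 minus oxidation state +2 gives a d⁵ configuration for Mn²⁺; Tetrahedral splitting is small, so the complex is high-spin; e^2 t2^3 → 5 unpaired.
II: Ni is in group 10, so Ni²⁺ is d⁸ (10 − 2 = 8); Tetrahedral splitting is small, so the complex is high-spin; e^4 t2^4 → 2 unpaired.
So I has more unpaired electrons.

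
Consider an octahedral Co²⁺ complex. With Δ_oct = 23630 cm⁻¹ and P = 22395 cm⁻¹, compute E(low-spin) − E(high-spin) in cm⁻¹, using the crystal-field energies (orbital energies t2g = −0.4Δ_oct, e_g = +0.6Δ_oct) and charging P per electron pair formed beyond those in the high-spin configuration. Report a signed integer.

-1235

Co is in group 9, so Co²⁺ is d⁷ (9 − 2 = 7).
High-spin d⁷ fills as t2g^5 e_g^2 with CFSE 5(−0.4) + 2(+0.6) = -0.8Δ_oct = -18904 cm⁻¹.
For low-spin the configuration is t2g^6 e_g^1: orbital energy -1.8 × 23630 = -42534 cm⁻¹, and 1 additional pair relative to high-spin adds 22395 cm⁻¹, giving -20139 cm⁻¹.
Thus E(LS) − E(HS) = -1235 cm⁻¹.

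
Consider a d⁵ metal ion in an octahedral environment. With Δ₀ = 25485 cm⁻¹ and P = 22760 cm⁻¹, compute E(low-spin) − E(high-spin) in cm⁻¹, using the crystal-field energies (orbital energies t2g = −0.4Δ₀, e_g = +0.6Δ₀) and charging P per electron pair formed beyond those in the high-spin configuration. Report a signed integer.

-5450

In the high-spin limit (t2g^3 e_g^2) the orbital term is 0.0Δ₀ = 0 cm⁻¹, with no excess pairing.
For low-spin the configuration is t2g^5 e_g^0: orbital energy -2.0 × 25485 = -50970 cm⁻¹, and 2 additional pairs relative to high-spin add 45520 cm⁻¹, giving -5450 cm⁻¹.
Thus E(LS) − E(HS) = -5450 cm⁻¹.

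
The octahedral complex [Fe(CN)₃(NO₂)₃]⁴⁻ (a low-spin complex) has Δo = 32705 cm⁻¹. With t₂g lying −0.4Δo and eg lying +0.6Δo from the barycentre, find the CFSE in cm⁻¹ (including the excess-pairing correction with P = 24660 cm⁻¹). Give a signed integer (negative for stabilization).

Ligand charges: 3×(-1) from CN⁻ and 3×(-1) from NO₂⁻ sum to -6; with overall charge -4, Fe is +2.
Group 8 minus oxidation state +2 gives a d⁶ configuration for Fe²⁺.
Configuration: t₂g⁶ eg⁰.
CFSE(orbital) = 6×(-0.4Δo) + 0×(0.6Δo) = -2.4Δo; with Δo = 32705 cm⁻¹ that is -78492 cm⁻¹.
Relative to high-spin t₂g⁴ eg² (1 paired), the low-spin configuration has 2 additional pairs, contributing +2 × 24660 = +49320 cm⁻¹.
Combining: -78492 + 49320 = -29172 cm⁻¹.

-29172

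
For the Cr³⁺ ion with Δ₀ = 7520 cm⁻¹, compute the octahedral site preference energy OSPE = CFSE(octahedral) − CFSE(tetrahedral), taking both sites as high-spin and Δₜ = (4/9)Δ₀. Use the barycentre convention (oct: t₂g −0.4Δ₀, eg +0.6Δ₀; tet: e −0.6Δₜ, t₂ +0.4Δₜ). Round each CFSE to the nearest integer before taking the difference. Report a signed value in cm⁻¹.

Cr is in group 6, so Cr³⁺ is d³ (6 − 3 = 3).
Octahedral (high-spin): t₂g³ eg⁰, CFSE = 3(−0.4) + 0(+0.6) = -1.2Δ₀ = -1.2 × 7520 = -9024 cm⁻¹.
Tetrahedral: e² t₂¹, CFSE = 2(−0.6) + 1(+0.4) = -0.8Δₜ = -0.8 × (4/9) × 7520 = -2674 cm⁻¹.
OSPE = CFSE(oct) − CFSE(tet) = -9024 − (-2674) = -6350 cm⁻¹.

-6350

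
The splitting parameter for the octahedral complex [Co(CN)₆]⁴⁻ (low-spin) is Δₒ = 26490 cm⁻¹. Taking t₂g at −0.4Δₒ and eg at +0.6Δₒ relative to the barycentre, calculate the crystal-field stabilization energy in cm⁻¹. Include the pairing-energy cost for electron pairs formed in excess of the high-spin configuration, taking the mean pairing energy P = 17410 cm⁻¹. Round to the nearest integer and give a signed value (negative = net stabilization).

Each CN⁻ contributes -1; 6 × (-1) = -6. With overall charge -4, Co is in the +2 oxidation state.
Group 9 minus oxidation state +2 gives a d⁷ configuration for Co²⁺.
Configuration: t₂g⁶ eg¹.
The orbital stabilization is -1.8Δₒ = -1.8 × 26490 = -47682 cm⁻¹.
Pairing penalty: 3 pairs vs 2 in the high-spin reference → 1 extra × P = 17410 cm⁻¹.
Net CFSE = -47682 + 17410 = -30272 cm⁻¹.

-30272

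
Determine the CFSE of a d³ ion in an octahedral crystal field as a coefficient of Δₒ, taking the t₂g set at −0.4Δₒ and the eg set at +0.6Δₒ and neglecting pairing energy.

-1.2 Δₒ

Configuration: t₂g³ eg⁰.
CFSE = 3(-0.4Δₒ) + 0(0.6Δₒ) = -1.2Δₒ + 0.0Δₒ = -1.2Δₒ.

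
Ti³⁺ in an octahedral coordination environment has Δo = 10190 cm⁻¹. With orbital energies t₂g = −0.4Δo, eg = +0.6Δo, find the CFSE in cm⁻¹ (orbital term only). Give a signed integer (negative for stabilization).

Ti sits in group 4; removing 3 electrons leaves Ti³⁺ with 4 − 3 = 1 d electrons.
Configuration: t₂g¹ eg⁰.
The orbital stabilization is -0.4Δo = -0.4 × 10190 = -4076 cm⁻¹.

-4076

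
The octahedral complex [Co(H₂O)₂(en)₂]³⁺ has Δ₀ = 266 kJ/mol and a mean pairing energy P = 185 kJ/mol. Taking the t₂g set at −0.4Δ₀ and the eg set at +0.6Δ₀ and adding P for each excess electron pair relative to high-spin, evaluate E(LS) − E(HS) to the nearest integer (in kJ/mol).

-162

Ligand charges: 2×(+0) from H₂O and 2×(+0) from en sum to +0; with overall charge +3, Co is +3.
Group 9 minus oxidation state +3 gives a d⁶ configuration for Co³⁺.
In the high-spin limit (t₂g⁴ eg²) the orbital term is -0.4Δ₀ = -106 kJ/mol, with no excess pairing.
For low-spin the configuration is t₂g⁶ eg⁰: orbital energy -2.4 × 266 = -638 kJ/mol, and 2 additional pairs relative to high-spin add 370 kJ/mol, giving -268 kJ/mol.
E(LS) − E(HS) = -268 − (-106) = -162 kJ/mol.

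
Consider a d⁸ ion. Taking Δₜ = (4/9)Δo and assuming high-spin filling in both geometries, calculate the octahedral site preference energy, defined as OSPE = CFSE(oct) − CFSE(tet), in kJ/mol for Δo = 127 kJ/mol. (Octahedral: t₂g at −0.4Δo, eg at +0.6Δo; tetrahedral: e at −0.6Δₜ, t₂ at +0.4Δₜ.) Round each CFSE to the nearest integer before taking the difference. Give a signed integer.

-107

Octahedral (high-spin): t2g^6 e_g^2, CFSE = 6(−0.4) + 2(+0.6) = -1.2Δo = -1.2 × 127 = -152 kJ/mol.
In a tetrahedral site the filling is e^4 t2^4: CFSE(tet) = -0.8Δₜ = -0.8 × (4/9)(127) = -45 kJ/mol.
OSPE = -152 − (-45) = -107 kJ/mol.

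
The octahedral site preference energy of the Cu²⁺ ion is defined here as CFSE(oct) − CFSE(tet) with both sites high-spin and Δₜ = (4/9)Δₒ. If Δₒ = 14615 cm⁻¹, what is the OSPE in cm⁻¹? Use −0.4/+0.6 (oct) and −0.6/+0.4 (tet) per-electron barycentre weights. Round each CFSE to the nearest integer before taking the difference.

-6171

Group 11 minus oxidation state +2 gives a d⁹ configuration for Cu²⁺.
In an octahedral site d⁹ (HS) is t₂g⁶ eg³, giving CFSE(oct) = -0.6Δₒ = -8769 cm⁻¹.
Tetrahedral e⁴ t₂⁵ gives -0.4Δₜ = -0.4 × (4/9) × 14615 = -2598 cm⁻¹.
OSPE = -8769 − (-2598) = -6171 cm⁻¹.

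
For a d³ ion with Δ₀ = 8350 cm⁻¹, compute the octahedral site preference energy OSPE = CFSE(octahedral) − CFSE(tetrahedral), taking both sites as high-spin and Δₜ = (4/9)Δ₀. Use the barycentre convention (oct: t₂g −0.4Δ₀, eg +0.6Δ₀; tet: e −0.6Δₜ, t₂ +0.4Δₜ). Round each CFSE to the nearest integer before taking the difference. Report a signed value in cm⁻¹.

Octahedral high-spin t₂g³ eg⁰: CFSE = -1.2 × 8350 = -10020 cm⁻¹.
Tetrahedral e² t₂¹ gives -0.8Δₜ = -0.8 × (4/9) × 8350 = -2969 cm⁻¹.
OSPE = -10020 − (-2969) = -7051 cm⁻¹.

-7051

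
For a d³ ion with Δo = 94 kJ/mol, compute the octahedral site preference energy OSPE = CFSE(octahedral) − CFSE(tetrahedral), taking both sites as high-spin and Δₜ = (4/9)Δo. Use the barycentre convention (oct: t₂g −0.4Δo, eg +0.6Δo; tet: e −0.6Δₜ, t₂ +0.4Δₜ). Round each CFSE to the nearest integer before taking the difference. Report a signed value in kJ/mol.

-80

In an octahedral site d³ (HS) is t2g^3 e_g^0, giving CFSE(oct) = -1.2Δo = -113 kJ/mol.
Tetrahedral: e^2 t2^1, CFSE = 2(−0.6) + 1(+0.4) = -0.8Δₜ = -0.8 × (4/9) × 94 = -33 kJ/mol.
OSPE = -113 − (-33) = -80 kJ/mol.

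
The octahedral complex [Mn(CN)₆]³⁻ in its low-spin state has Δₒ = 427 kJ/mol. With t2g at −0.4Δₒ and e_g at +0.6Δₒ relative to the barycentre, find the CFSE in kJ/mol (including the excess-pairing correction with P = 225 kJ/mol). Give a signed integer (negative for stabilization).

Each CN⁻ contributes -1; 6 × (-1) = -6. With overall charge -3, Mn is in the +3 oxidation state.
Group 7 minus oxidation state +3 gives a d⁴ configuration for Mn³⁺.
The d⁴ electrons fill as t2g^4 e_g^0.
The orbital stabilization is -1.6Δₒ = -1.6 × 427 = -683 kJ/mol.
High-spin d⁴ would be t2g^3 e_g^1 with 0 pairs; low-spin has 1, so 1 excess pair costs +1P = +225 kJ/mol.
Overall CFSE = -683 + 225 = -458 kJ/mol.

-458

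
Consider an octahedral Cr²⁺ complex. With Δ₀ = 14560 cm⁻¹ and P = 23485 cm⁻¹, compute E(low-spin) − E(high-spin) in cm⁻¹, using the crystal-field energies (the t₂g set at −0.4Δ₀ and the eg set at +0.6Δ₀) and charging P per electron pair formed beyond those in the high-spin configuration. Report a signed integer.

8925

Cr is in group 6, so Cr²⁺ is d⁴ (6 − 2 = 4).
In the high-spin limit (t₂g³ eg¹) the orbital term is -0.6Δ₀ = -8736 cm⁻¹, with no excess pairing.
For low-spin the configuration is t₂g⁴ eg⁰: orbital energy -1.6 × 14560 = -23296 cm⁻¹, and 1 additional pair relative to high-spin adds 23485 cm⁻¹, giving 189 cm⁻¹.
Thus E(LS) − E(HS) = 8925 cm⁻¹.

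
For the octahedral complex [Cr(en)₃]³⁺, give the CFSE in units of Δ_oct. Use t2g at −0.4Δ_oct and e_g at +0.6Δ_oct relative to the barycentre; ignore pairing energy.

-1.2 Δ_oct

en is neutral, so the +3 overall charge sits on Cr: oxidation state +3.
Group 6 minus oxidation state +3 gives a d³ configuration for Cr³⁺.
Configuration: t2g^3 e_g^0.
CFSE = 3(-0.4Δ_oct) + 0(0.6Δ_oct) = -1.2Δ_oct + 0.0Δ_oct = -1.2Δ_oct.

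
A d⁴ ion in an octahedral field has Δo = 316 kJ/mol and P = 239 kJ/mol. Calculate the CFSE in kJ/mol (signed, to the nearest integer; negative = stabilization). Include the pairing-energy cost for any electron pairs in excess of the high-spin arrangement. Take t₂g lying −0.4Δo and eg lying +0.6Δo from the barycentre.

-267

With Δo > P the complex is low-spin.
Filling d⁴ accordingly: t₂g⁴ eg⁰.
Orbital CFSE = -1.6Δo = -1.6 × 316 = -506 kJ/mol.
Excess pairs vs high-spin: 1 − 0 = 1; pairing cost = +239 kJ/mol.
Net CFSE = -506 + 239 = -267 kJ/mol.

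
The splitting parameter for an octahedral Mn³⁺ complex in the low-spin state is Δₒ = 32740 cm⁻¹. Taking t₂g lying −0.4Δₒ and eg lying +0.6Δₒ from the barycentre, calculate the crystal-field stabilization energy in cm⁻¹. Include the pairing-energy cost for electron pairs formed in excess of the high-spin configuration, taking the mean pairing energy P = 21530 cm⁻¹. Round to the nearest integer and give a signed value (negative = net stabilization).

Mn is in group 7, so Mn³⁺ is d⁴ (7 − 3 = 4).
The d⁴ electrons fill as t₂g⁴ eg⁰.
The orbital stabilization is -1.6Δₒ = -1.6 × 32740 = -52384 cm⁻¹.
Pairing penalty: 1 pair vs 0 in the high-spin reference → 1 extra × P = 21530 cm⁻¹.
Net CFSE = -52384 + 21530 = -30854 cm⁻¹.

-30854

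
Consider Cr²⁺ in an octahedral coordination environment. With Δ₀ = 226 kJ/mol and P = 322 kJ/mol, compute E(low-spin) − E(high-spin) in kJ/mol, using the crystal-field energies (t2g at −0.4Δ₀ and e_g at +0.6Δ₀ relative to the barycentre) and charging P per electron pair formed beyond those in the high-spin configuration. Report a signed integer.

96

Cr sits in group 6; removing 2 electrons leaves Cr²⁺ with 6 − 2 = 4 d electrons.
High-spin: t2g^3 e_g^1, CFSE = -0.6Δ₀ = -136 kJ/mol.
Low-spin t2g^4 e_g^0 gives -1.6Δ₀ = -362 kJ/mol, but forming 1 extra pair costs 1P = 322 kJ/mol, so E(LS) = -362 + 322 = -40 kJ/mol.
The difference is -40 − (-136) = 96 kJ/mol, so high-spin lies lower.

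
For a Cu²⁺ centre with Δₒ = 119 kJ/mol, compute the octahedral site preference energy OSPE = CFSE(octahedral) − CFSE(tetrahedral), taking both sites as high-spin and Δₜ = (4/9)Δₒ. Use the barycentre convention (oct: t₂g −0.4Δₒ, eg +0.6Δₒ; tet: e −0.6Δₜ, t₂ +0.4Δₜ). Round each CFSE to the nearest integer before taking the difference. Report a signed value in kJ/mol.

Cu²⁺: group 11, so d-count = 11 − 2 = 9.
In an octahedral site d⁹ (HS) is t₂g⁶ eg³, giving CFSE(oct) = -0.6Δₒ = -71 kJ/mol.
Tetrahedral: e⁴ t₂⁵, CFSE = 4(−0.6) + 5(+0.4) = -0.4Δₜ = -0.4 × (4/9) × 119 = -21 kJ/mol.
OSPE = CFSE(oct) − CFSE(tet) = -71 − (-21) = -50 kJ/mol.

-50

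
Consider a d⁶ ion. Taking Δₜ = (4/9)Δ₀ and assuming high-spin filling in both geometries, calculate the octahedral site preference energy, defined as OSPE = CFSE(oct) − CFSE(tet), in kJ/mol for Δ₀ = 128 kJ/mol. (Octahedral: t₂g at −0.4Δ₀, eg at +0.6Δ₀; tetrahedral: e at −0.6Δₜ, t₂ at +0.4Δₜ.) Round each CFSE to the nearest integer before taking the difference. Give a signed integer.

Octahedral high-spin t2g^4 e_g^2: CFSE = -0.4 × 128 = -51 kJ/mol.
In a tetrahedral site the filling is e^3 t2^3: CFSE(tet) = -0.6Δₜ = -0.6 × (4/9)(128) = -34 kJ/mol.
OSPE = -51 − (-34) = -17 kJ/mol.

-17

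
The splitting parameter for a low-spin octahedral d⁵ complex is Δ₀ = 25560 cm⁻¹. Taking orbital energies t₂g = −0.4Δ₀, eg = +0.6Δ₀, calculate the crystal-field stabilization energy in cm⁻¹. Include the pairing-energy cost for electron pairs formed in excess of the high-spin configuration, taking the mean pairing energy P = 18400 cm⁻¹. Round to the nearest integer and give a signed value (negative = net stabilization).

-14320

Electron filling gives t₂g⁵ eg⁰.
CFSE(orbital) = 5×(-0.4Δ₀) + 0×(0.6Δ₀) = -2.0Δ₀; with Δ₀ = 25560 cm⁻¹ that is -51120 cm⁻¹.
Pairing penalty: 2 pairs vs 0 in the high-spin reference → 2 extra × P = 36800 cm⁻¹.
Combining: -51120 + 36800 = -14320 cm⁻¹.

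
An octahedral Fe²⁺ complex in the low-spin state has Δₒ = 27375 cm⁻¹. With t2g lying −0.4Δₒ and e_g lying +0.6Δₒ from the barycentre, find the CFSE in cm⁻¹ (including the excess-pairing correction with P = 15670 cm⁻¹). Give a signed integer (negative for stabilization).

Fe²⁺: group 8, so d-count = 8 − 2 = 6.
Configuration: t2g^6 e_g^0.
CFSE(orbital) = 6×(-0.4Δₒ) + 0×(0.6Δₒ) = -2.4Δₒ; with Δₒ = 27375 cm⁻¹ that is -65700 cm⁻¹.
Relative to high-spin t2g^4 e_g^2 (1 paired), the low-spin configuration has 2 additional pairs, contributing +2 × 15670 = +31340 cm⁻¹.
Net CFSE = -65700 + 31340 = -34360 cm⁻¹.

-34360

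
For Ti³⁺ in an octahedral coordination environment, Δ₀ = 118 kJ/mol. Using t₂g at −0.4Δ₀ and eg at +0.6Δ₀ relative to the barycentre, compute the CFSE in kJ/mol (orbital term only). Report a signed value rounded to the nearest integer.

-47

Ti sits in group 4; removing 3 electrons leaves Ti³⁺ with 4 − 3 = 1 d electrons.
Electron filling gives t₂g¹ eg⁰.
The orbital stabilization is -0.4Δ₀ = -0.4 × 118 = -47 kJ/mol.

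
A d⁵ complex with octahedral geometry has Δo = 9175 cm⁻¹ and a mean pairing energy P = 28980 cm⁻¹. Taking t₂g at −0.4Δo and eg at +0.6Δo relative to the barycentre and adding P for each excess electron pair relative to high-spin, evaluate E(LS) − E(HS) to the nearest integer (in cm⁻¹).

39610

High-spin d⁵ fills as t₂g³ eg² with CFSE 3(−0.4) + 2(+0.6) = 0.0Δo = 0 cm⁻¹.
Low-spin: t₂g⁵ eg⁰, orbital CFSE = -2.0Δo = -18350 cm⁻¹; plus 2 excess pairs × P = +57960 cm⁻¹; total 39610 cm⁻¹.
Thus E(LS) − E(HS) = 39610 cm⁻¹.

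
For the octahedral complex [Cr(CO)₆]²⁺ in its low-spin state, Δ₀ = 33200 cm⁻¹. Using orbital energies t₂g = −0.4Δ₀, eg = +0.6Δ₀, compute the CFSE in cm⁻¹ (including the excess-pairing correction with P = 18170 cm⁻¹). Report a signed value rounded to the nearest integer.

-34950

CO is neutral, so the +2 overall charge sits on Cr: oxidation state +2.
Cr sits in group 6; removing 2 electrons leaves Cr²⁺ with 6 − 2 = 4 d electrons.
Configuration: t₂g⁴ eg⁰.
The orbital stabilization is -1.6Δ₀ = -1.6 × 33200 = -53120 cm⁻¹.
Pairing penalty: 1 pair vs 0 in the high-spin reference → 1 extra × P = 18170 cm⁻¹.
Overall CFSE = -53120 + 18170 = -34950 cm⁻¹.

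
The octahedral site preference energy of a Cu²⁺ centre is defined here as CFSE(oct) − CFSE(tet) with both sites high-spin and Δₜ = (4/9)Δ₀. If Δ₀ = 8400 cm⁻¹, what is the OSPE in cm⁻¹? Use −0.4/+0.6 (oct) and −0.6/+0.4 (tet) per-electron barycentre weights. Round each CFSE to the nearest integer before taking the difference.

Group 11 minus oxidation state +2 gives a d⁹ configuration for Cu²⁺.
In an octahedral site d⁹ (HS) is t₂g⁶ eg³, giving CFSE(oct) = -0.6Δ₀ = -5040 cm⁻¹.
Tetrahedral e⁴ t₂⁵ gives -0.4Δₜ = -0.4 × (4/9) × 8400 = -1493 cm⁻¹.
OSPE = -5040 − (-1493) = -3547 cm⁻¹.

-3547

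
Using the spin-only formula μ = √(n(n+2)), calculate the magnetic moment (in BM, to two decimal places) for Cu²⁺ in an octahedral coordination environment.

Group 11 minus oxidation state +2 gives a d⁹ configuration for Cu²⁺.
For octahedral d⁹ the high- and low-spin configurations coincide.
Configuration: t₂g⁶ eg³ → 1 unpaired electron.
μ(spin-only) = √[1(1+2)] = √3 ≈ 1.73 BM.

1.73 BM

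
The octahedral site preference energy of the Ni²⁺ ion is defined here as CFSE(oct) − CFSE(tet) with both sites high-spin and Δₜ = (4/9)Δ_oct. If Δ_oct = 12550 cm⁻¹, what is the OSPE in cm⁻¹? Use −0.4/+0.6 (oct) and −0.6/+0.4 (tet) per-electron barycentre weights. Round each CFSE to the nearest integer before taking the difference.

Group 10 minus oxidation state +2 gives a d⁸ configuration for Ni²⁺.
In an octahedral site d⁸ (HS) is t₂g⁶ eg², giving CFSE(oct) = -1.2Δ_oct = -15060 cm⁻¹.
Tetrahedral e⁴ t₂⁴ gives -0.8Δₜ = -0.8 × (4/9) × 12550 = -4462 cm⁻¹.
OSPE = -15060 − (-4462) = -10598 cm⁻¹.

-10598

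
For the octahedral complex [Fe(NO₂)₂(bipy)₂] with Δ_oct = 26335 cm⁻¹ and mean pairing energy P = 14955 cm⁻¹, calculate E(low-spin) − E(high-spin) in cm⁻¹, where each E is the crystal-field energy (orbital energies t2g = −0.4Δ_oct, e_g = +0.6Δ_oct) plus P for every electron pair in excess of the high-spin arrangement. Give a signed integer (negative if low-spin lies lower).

Ligand charges: 2×(-1) from NO₂⁻ and 2×(+0) from bipy sum to -2; with overall charge +0, Fe is +2.
Fe sits in group 8; removing 2 electrons leaves Fe²⁺ with 8 − 2 = 6 d electrons.
High-spin d⁶ fills as t2g^4 e_g^2 with CFSE 4(−0.4) + 2(+0.6) = -0.4Δ_oct = -10534 cm⁻¹.
For low-spin the configuration is t2g^6 e_g^0: orbital energy -2.4 × 26335 = -63204 cm⁻¹, and 2 additional pairs relative to high-spin add 29910 cm⁻¹, giving -33294 cm⁻¹.
E(LS) − E(HS) = -33294 − (-10534) = -22760 cm⁻¹.

-22760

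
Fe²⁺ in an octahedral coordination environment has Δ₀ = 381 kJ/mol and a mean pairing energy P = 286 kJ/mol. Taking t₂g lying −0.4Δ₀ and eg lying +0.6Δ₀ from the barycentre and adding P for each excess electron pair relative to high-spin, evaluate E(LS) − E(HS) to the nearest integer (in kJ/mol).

Fe sits in group 8; removing 2 electrons leaves Fe²⁺ with 8 − 2 = 6 d electrons.
High-spin d⁶ fills as t₂g⁴ eg² with CFSE 4(−0.4) + 2(+0.6) = -0.4Δ₀ = -152 kJ/mol.
Low-spin: t₂g⁶ eg⁰, orbital CFSE = -2.4Δ₀ = -914 kJ/mol; plus 2 excess pairs × P = +572 kJ/mol; total -342 kJ/mol.
E(LS) − E(HS) = -342 − (-152) = -190 kJ/mol.

-190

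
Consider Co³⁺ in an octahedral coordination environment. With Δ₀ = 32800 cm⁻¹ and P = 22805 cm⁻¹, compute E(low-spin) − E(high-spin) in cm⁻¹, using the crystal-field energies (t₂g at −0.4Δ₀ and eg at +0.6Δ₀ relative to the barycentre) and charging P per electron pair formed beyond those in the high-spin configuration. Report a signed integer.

-19990

Co³⁺: group 9, so d-count = 9 − 3 = 6.
In the high-spin limit (t₂g⁴ eg²) the orbital term is -0.4Δ₀ = -13120 cm⁻¹, with no excess pairing.
Low-spin t₂g⁶ eg⁰ gives -2.4Δ₀ = -78720 cm⁻¹, but forming 2 extra pairs costs 2P = 45610 cm⁻¹, so E(LS) = -78720 + 45610 = -33110 cm⁻¹.
Thus E(LS) − E(HS) = -19990 cm⁻¹.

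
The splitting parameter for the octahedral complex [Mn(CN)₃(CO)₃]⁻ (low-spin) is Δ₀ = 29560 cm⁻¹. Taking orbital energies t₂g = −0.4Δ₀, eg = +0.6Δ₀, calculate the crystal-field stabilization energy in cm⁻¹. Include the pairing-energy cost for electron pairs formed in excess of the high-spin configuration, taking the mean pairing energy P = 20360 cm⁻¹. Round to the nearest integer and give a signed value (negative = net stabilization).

Ligand charges: 3×(-1) from CN⁻ and 3×(+0) from CO sum to -3; with overall charge -1, Mn is +2.
Mn sits in group 7; removing 2 electrons leaves Mn²⁺ with 7 − 2 = 5 d electrons.
Electron filling gives t₂g⁵ eg⁰.
The orbital stabilization is -2.0Δ₀ = -2.0 × 29560 = -59120 cm⁻¹.
High-spin d⁵ would be t₂g³ eg² with 0 pairs; low-spin has 2, so 2 excess pairs cost +2P = +40720 cm⁻¹.
Overall CFSE = -59120 + 40720 = -18400 cm⁻¹.

-18400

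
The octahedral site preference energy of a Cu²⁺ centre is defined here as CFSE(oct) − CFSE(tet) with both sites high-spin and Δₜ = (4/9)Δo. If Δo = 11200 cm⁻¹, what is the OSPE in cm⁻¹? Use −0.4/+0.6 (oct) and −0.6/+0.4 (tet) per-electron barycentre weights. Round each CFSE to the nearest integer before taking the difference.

-4729

Group 11 minus oxidation state +2 gives a d⁹ configuration for Cu²⁺.
Octahedral high-spin t₂g⁶ eg³: CFSE = -0.6 × 11200 = -6720 cm⁻¹.
Tetrahedral e⁴ t₂⁵ gives -0.4Δₜ = -0.4 × (4/9) × 11200 = -1991 cm⁻¹.
Subtracting, OSPE = -6720 − (-1991) = -4729 cm⁻¹.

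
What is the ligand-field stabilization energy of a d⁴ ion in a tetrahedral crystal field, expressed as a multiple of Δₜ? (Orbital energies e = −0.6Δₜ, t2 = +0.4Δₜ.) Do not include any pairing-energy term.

-0.4 Δₜ

Tetrahedral splitting is small, so the complex is high-spin.
Configuration: e^2 t2^2.
CFSE = 2(-0.6Δₜ) + 2(0.4Δₜ) = -1.2Δₜ + 0.8Δₜ = -0.4Δₜ.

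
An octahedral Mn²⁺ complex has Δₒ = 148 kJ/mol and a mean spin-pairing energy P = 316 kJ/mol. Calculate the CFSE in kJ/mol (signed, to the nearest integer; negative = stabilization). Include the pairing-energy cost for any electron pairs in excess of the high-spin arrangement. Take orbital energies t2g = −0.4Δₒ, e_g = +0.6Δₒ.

0

Mn sits in group 7; removing 2 electrons leaves Mn²⁺ with 7 − 2 = 5 d electrons.
Since Δₒ = 148 kJ/mol < P = 316 kJ/mol, the complex adopts the high-spin configuration.
Filling d⁵ accordingly: t2g^3 e_g^2.
Orbital CFSE = 0.0Δₒ = 0.0 × 148 = 0 kJ/mol.
High-spin has no excess pairs, so no pairing correction applies.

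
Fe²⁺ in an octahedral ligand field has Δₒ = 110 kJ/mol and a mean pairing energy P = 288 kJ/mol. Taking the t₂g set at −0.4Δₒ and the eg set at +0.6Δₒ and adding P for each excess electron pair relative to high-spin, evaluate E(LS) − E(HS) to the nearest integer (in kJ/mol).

Group 8 minus oxidation state +2 gives a d⁶ configuration for Fe²⁺.
In the high-spin limit (t₂g⁴ eg²) the orbital term is -0.4Δₒ = -44 kJ/mol, with no excess pairing.
For low-spin the configuration is t₂g⁶ eg⁰: orbital energy -2.4 × 110 = -264 kJ/mol, and 2 additional pairs relative to high-spin add 576 kJ/mol, giving 312 kJ/mol.
Thus E(LS) − E(HS) = 356 kJ/mol.

356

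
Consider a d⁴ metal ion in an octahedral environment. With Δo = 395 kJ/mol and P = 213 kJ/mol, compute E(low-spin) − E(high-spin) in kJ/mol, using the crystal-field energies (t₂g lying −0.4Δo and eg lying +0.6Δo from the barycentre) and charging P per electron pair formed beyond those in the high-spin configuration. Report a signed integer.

-182

High-spin: t₂g³ eg¹, CFSE = -0.6Δo = -237 kJ/mol.
Low-spin t₂g⁴ eg⁰ gives -1.6Δo = -632 kJ/mol, but forming 1 extra pair costs 1P = 213 kJ/mol, so E(LS) = -632 + 213 = -419 kJ/mol.
E(LS) − E(HS) = -419 − (-237) = -182 kJ/mol.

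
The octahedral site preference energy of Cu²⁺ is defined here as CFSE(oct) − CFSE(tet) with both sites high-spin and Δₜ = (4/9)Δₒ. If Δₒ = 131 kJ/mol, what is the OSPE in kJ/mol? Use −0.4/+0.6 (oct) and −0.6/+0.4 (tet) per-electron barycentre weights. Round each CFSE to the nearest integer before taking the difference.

-56

Cu sits in group 11; removing 2 electrons leaves Cu²⁺ with 11 − 2 = 9 d electrons.
Octahedral high-spin t2g^6 e_g^3: CFSE = -0.6 × 131 = -79 kJ/mol.
Tetrahedral: e^4 t2^5, CFSE = 4(−0.6) + 5(+0.4) = -0.4Δₜ = -0.4 × (4/9) × 131 = -23 kJ/mol.
OSPE = CFSE(oct) − CFSE(tet) = -79 − (-23) = -56 kJ/mol.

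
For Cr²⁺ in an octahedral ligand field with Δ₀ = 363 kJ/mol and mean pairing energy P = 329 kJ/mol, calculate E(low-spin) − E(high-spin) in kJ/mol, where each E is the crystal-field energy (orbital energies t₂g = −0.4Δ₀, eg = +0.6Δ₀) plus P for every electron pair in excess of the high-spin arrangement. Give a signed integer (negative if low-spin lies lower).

-34

Cr²⁺: group 6, so d-count = 6 − 2 = 4.
In the high-spin limit (t₂g³ eg¹) the orbital term is -0.6Δ₀ = -218 kJ/mol, with no excess pairing.
Low-spin: t₂g⁴ eg⁰, orbital CFSE = -1.6Δ₀ = -581 kJ/mol; plus 1 excess pair × P = +329 kJ/mol; total -252 kJ/mol.
E(LS) − E(HS) = -252 − (-218) = -34 kJ/mol.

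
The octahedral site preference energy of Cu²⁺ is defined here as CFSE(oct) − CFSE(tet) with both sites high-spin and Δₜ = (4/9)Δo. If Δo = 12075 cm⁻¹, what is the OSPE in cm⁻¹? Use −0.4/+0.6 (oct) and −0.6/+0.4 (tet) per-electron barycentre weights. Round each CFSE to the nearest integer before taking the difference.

Cu sits in group 11; removing 2 electrons leaves Cu²⁺ with 11 − 2 = 9 d electrons.
In an octahedral site d⁹ (HS) is t₂g⁶ eg³, giving CFSE(oct) = -0.6Δo = -7245 cm⁻¹.
Tetrahedral e⁴ t₂⁵ gives -0.4Δₜ = -0.4 × (4/9) × 12075 = -2147 cm⁻¹.
OSPE = CFSE(oct) − CFSE(tet) = -7245 − (-2147) = -5098 cm⁻¹.

-5098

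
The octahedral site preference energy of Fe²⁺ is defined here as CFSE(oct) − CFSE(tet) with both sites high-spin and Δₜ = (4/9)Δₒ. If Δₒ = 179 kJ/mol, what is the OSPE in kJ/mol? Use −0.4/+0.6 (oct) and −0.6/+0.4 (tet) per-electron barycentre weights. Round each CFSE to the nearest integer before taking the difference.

Group 8 minus oxidation state +2 gives a d⁶ configuration for Fe²⁺.
Octahedral (high-spin): t₂g⁴ eg², CFSE = 4(−0.4) + 2(+0.6) = -0.4Δₒ = -0.4 × 179 = -72 kJ/mol.
In a tetrahedral site the filling is e³ t₂³: CFSE(tet) = -0.6Δₜ = -0.6 × (4/9)(179) = -48 kJ/mol.
Subtracting, OSPE = -72 − (-48) = -24 kJ/mol.

-24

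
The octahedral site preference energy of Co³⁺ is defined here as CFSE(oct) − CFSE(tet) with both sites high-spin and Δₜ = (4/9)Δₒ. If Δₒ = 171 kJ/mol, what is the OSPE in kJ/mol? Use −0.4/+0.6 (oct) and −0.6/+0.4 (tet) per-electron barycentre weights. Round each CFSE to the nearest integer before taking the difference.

-22

Co is in group 9, so Co³⁺ is d⁶ (9 − 3 = 6).
Octahedral high-spin t₂g⁴ eg²: CFSE = -0.4 × 171 = -68 kJ/mol.
Tetrahedral: e³ t₂³, CFSE = 3(−0.6) + 3(+0.4) = -0.6Δₜ = -0.6 × (4/9) × 171 = -46 kJ/mol.
OSPE = -68 − (-46) = -22 kJ/mol.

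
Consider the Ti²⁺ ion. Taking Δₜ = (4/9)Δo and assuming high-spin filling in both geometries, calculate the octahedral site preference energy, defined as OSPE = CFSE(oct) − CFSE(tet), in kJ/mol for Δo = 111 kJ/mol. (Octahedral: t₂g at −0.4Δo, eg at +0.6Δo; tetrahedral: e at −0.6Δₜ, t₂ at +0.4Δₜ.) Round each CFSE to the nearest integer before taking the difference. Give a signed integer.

-30

Ti sits in group 4; removing 2 electrons leaves Ti²⁺ with 4 − 2 = 2 d electrons.
In an octahedral site d² (HS) is t2g^2 e_g^0, giving CFSE(oct) = -0.8Δo = -89 kJ/mol.
In a tetrahedral site the filling is e^2 t2^0: CFSE(tet) = -1.2Δₜ = -1.2 × (4/9)(111) = -59 kJ/mol.
OSPE = -89 − (-59) = -30 kJ/mol.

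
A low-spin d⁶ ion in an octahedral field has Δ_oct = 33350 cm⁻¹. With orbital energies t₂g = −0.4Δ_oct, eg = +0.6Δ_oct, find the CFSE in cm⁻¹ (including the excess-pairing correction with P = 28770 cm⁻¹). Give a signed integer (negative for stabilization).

-22500

Electron filling gives t₂g⁶ eg⁰.
CFSE(orbital) = 6×(-0.4Δ_oct) + 0×(0.6Δ_oct) = -2.4Δ_oct; with Δ_oct = 33350 cm⁻¹ that is -80040 cm⁻¹.
Pairing penalty: 3 pairs vs 1 in the high-spin reference → 2 extra × P = 57540 cm⁻¹.
Net CFSE = -80040 + 57540 = -22500 cm⁻¹.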